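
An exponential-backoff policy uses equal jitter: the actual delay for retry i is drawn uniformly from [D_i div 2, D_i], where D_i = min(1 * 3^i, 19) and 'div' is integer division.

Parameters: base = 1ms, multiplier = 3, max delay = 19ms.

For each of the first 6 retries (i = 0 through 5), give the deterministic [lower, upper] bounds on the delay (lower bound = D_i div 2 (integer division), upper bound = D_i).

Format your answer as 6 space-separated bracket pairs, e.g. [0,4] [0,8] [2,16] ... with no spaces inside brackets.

Answer: [0,1] [1,3] [4,9] [9,19] [9,19] [9,19]

Derivation:
Computing bounds per retry:
  i=0: D_i=min(1*3^0,19)=1, bounds=[0,1]
  i=1: D_i=min(1*3^1,19)=3, bounds=[1,3]
  i=2: D_i=min(1*3^2,19)=9, bounds=[4,9]
  i=3: D_i=min(1*3^3,19)=19, bounds=[9,19]
  i=4: D_i=min(1*3^4,19)=19, bounds=[9,19]
  i=5: D_i=min(1*3^5,19)=19, bounds=[9,19]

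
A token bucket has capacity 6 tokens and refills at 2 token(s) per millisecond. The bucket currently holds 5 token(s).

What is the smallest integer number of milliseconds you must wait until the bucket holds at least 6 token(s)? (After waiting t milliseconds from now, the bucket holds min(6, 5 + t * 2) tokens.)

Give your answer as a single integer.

Need 5 + t * 2 >= 6, so t >= 1/2.
Smallest integer t = ceil(1/2) = 1.

Answer: 1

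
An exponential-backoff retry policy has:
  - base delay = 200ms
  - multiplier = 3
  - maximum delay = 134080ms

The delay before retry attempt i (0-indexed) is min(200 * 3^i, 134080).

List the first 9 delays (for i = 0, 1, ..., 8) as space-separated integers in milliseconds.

Answer: 200 600 1800 5400 16200 48600 134080 134080 134080

Derivation:
Computing each delay:
  i=0: min(200*3^0, 134080) = 200
  i=1: min(200*3^1, 134080) = 600
  i=2: min(200*3^2, 134080) = 1800
  i=3: min(200*3^3, 134080) = 5400
  i=4: min(200*3^4, 134080) = 16200
  i=5: min(200*3^5, 134080) = 48600
  i=6: min(200*3^6, 134080) = 134080
  i=7: min(200*3^7, 134080) = 134080
  i=8: min(200*3^8, 134080) = 134080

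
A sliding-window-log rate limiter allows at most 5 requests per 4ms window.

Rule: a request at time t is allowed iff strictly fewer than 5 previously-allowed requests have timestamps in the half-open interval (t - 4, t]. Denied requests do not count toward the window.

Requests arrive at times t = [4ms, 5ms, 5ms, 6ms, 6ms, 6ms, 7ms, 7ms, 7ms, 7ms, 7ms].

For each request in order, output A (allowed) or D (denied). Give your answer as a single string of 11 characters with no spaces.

Answer: AAAAADDDDDD

Derivation:
Tracking allowed requests in the window:
  req#1 t=4ms: ALLOW
  req#2 t=5ms: ALLOW
  req#3 t=5ms: ALLOW
  req#4 t=6ms: ALLOW
  req#5 t=6ms: ALLOW
  req#6 t=6ms: DENY
  req#7 t=7ms: DENY
  req#8 t=7ms: DENY
  req#9 t=7ms: DENY
  req#10 t=7ms: DENY
  req#11 t=7ms: DENY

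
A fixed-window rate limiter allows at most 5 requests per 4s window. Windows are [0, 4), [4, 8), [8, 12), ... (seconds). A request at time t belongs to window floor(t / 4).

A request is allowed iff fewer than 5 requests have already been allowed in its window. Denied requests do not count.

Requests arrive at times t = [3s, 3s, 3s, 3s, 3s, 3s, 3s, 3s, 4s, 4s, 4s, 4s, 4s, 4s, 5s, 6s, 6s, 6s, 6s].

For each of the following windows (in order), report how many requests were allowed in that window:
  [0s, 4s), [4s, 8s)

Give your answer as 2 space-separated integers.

Answer: 5 5

Derivation:
Processing requests:
  req#1 t=3s (window 0): ALLOW
  req#2 t=3s (window 0): ALLOW
  req#3 t=3s (window 0): ALLOW
  req#4 t=3s (window 0): ALLOW
  req#5 t=3s (window 0): ALLOW
  req#6 t=3s (window 0): DENY
  req#7 t=3s (window 0): DENY
  req#8 t=3s (window 0): DENY
  req#9 t=4s (window 1): ALLOW
  req#10 t=4s (window 1): ALLOW
  req#11 t=4s (window 1): ALLOW
  req#12 t=4s (window 1): ALLOW
  req#13 t=4s (window 1): ALLOW
  req#14 t=4s (window 1): DENY
  req#15 t=5s (window 1): DENY
  req#16 t=6s (window 1): DENY
  req#17 t=6s (window 1): DENY
  req#18 t=6s (window 1): DENY
  req#19 t=6s (window 1): DENY

Allowed counts by window: 5 5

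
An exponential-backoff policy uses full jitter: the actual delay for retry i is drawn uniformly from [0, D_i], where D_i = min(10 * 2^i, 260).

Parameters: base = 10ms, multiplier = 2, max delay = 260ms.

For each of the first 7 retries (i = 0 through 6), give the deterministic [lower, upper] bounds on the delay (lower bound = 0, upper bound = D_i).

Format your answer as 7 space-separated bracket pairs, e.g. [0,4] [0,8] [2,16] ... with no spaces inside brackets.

Answer: [0,10] [0,20] [0,40] [0,80] [0,160] [0,260] [0,260]

Derivation:
Computing bounds per retry:
  i=0: D_i=min(10*2^0,260)=10, bounds=[0,10]
  i=1: D_i=min(10*2^1,260)=20, bounds=[0,20]
  i=2: D_i=min(10*2^2,260)=40, bounds=[0,40]
  i=3: D_i=min(10*2^3,260)=80, bounds=[0,80]
  i=4: D_i=min(10*2^4,260)=160, bounds=[0,160]
  i=5: D_i=min(10*2^5,260)=260, bounds=[0,260]
  i=6: D_i=min(10*2^6,260)=260, bounds=[0,260]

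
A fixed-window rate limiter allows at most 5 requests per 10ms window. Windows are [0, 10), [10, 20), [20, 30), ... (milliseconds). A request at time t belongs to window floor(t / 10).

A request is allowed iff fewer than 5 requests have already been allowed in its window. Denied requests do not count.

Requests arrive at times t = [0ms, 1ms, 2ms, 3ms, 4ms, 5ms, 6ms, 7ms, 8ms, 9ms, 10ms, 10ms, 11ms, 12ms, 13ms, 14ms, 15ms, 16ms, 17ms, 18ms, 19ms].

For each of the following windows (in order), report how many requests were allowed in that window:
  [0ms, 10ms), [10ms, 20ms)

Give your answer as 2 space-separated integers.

Answer: 5 5

Derivation:
Processing requests:
  req#1 t=0ms (window 0): ALLOW
  req#2 t=1ms (window 0): ALLOW
  req#3 t=2ms (window 0): ALLOW
  req#4 t=3ms (window 0): ALLOW
  req#5 t=4ms (window 0): ALLOW
  req#6 t=5ms (window 0): DENY
  req#7 t=6ms (window 0): DENY
  req#8 t=7ms (window 0): DENY
  req#9 t=8ms (window 0): DENY
  req#10 t=9ms (window 0): DENY
  req#11 t=10ms (window 1): ALLOW
  req#12 t=10ms (window 1): ALLOW
  req#13 t=11ms (window 1): ALLOW
  req#14 t=12ms (window 1): ALLOW
  req#15 t=13ms (window 1): ALLOW
  req#16 t=14ms (window 1): DENY
  req#17 t=15ms (window 1): DENY
  req#18 t=16ms (window 1): DENY
  req#19 t=17ms (window 1): DENY
  req#20 t=18ms (window 1): DENY
  req#21 t=19ms (window 1): DENY

Allowed counts by window: 5 5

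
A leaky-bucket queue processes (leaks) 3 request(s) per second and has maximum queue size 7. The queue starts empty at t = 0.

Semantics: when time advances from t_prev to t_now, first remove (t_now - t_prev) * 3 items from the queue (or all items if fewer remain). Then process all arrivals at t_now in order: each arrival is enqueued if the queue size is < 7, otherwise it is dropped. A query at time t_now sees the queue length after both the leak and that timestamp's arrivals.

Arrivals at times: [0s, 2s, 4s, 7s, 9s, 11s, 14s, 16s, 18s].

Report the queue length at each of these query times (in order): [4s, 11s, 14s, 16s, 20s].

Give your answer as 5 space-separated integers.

Queue lengths at query times:
  query t=4s: backlog = 1
  query t=11s: backlog = 1
  query t=14s: backlog = 1
  query t=16s: backlog = 1
  query t=20s: backlog = 0

Answer: 1 1 1 1 0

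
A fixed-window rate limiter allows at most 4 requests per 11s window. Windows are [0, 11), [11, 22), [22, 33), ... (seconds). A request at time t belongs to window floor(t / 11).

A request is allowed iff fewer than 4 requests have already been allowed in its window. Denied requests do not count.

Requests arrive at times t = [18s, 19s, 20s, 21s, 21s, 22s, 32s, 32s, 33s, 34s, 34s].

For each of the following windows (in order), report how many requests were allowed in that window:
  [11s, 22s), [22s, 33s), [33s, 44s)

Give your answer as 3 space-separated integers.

Processing requests:
  req#1 t=18s (window 1): ALLOW
  req#2 t=19s (window 1): ALLOW
  req#3 t=20s (window 1): ALLOW
  req#4 t=21s (window 1): ALLOW
  req#5 t=21s (window 1): DENY
  req#6 t=22s (window 2): ALLOW
  req#7 t=32s (window 2): ALLOW
  req#8 t=32s (window 2): ALLOW
  req#9 t=33s (window 3): ALLOW
  req#10 t=34s (window 3): ALLOW
  req#11 t=34s (window 3): ALLOW

Allowed counts by window: 4 3 3

Answer: 4 3 3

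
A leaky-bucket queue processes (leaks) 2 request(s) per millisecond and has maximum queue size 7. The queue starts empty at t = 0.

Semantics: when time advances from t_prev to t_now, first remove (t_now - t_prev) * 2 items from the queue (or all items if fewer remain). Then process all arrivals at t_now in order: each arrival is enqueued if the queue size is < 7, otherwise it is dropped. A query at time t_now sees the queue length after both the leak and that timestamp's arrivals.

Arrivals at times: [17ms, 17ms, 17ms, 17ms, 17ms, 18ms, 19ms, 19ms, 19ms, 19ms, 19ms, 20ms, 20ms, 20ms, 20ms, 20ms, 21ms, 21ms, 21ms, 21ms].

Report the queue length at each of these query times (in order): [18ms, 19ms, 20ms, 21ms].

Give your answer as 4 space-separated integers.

Answer: 4 7 7 7

Derivation:
Queue lengths at query times:
  query t=18ms: backlog = 4
  query t=19ms: backlog = 7
  query t=20ms: backlog = 7
  query t=21ms: backlog = 7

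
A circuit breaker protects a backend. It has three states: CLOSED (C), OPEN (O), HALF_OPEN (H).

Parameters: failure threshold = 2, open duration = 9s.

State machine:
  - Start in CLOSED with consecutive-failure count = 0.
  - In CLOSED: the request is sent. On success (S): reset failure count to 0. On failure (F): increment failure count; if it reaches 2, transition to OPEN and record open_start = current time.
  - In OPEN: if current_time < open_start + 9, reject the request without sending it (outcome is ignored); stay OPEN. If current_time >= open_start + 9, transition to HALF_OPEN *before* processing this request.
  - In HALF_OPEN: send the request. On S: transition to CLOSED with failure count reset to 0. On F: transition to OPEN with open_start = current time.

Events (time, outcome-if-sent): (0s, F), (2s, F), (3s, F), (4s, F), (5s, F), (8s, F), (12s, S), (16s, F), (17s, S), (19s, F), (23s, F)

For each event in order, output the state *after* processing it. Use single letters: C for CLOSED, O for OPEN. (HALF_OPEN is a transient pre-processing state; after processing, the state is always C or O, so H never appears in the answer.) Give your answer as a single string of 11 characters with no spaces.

State after each event:
  event#1 t=0s outcome=F: state=CLOSED
  event#2 t=2s outcome=F: state=OPEN
  event#3 t=3s outcome=F: state=OPEN
  event#4 t=4s outcome=F: state=OPEN
  event#5 t=5s outcome=F: state=OPEN
  event#6 t=8s outcome=F: state=OPEN
  event#7 t=12s outcome=S: state=CLOSED
  event#8 t=16s outcome=F: state=CLOSED
  event#9 t=17s outcome=S: state=CLOSED
  event#10 t=19s outcome=F: state=CLOSED
  event#11 t=23s outcome=F: state=OPEN

Answer: COOOOOCCCCO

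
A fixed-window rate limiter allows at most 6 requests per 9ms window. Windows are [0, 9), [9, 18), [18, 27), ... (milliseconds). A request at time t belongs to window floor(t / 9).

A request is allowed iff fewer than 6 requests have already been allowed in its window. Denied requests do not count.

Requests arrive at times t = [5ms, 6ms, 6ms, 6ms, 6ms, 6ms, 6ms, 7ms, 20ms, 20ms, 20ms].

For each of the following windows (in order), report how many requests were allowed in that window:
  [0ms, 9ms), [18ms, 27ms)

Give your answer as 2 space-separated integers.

Answer: 6 3

Derivation:
Processing requests:
  req#1 t=5ms (window 0): ALLOW
  req#2 t=6ms (window 0): ALLOW
  req#3 t=6ms (window 0): ALLOW
  req#4 t=6ms (window 0): ALLOW
  req#5 t=6ms (window 0): ALLOW
  req#6 t=6ms (window 0): ALLOW
  req#7 t=6ms (window 0): DENY
  req#8 t=7ms (window 0): DENY
  req#9 t=20ms (window 2): ALLOW
  req#10 t=20ms (window 2): ALLOW
  req#11 t=20ms (window 2): ALLOW

Allowed counts by window: 6 3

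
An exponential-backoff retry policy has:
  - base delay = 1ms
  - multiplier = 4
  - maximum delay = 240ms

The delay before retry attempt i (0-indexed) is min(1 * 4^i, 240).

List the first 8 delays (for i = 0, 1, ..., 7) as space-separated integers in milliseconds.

Answer: 1 4 16 64 240 240 240 240

Derivation:
Computing each delay:
  i=0: min(1*4^0, 240) = 1
  i=1: min(1*4^1, 240) = 4
  i=2: min(1*4^2, 240) = 16
  i=3: min(1*4^3, 240) = 64
  i=4: min(1*4^4, 240) = 240
  i=5: min(1*4^5, 240) = 240
  i=6: min(1*4^6, 240) = 240
  i=7: min(1*4^7, 240) = 240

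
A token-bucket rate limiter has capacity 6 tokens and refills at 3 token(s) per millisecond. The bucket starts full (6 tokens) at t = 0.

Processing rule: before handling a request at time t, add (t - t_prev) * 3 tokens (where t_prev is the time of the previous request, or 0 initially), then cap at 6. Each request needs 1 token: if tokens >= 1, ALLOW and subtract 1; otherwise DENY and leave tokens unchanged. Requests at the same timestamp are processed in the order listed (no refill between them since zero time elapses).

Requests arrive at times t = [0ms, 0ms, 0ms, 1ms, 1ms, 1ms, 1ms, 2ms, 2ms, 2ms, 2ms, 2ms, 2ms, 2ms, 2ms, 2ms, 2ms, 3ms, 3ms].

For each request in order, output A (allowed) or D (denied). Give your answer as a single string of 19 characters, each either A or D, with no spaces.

Simulating step by step:
  req#1 t=0ms: ALLOW
  req#2 t=0ms: ALLOW
  req#3 t=0ms: ALLOW
  req#4 t=1ms: ALLOW
  req#5 t=1ms: ALLOW
  req#6 t=1ms: ALLOW
  req#7 t=1ms: ALLOW
  req#8 t=2ms: ALLOW
  req#9 t=2ms: ALLOW
  req#10 t=2ms: ALLOW
  req#11 t=2ms: ALLOW
  req#12 t=2ms: ALLOW
  req#13 t=2ms: DENY
  req#14 t=2ms: DENY
  req#15 t=2ms: DENY
  req#16 t=2ms: DENY
  req#17 t=2ms: DENY
  req#18 t=3ms: ALLOW
  req#19 t=3ms: ALLOW

Answer: AAAAAAAAAAAADDDDDAA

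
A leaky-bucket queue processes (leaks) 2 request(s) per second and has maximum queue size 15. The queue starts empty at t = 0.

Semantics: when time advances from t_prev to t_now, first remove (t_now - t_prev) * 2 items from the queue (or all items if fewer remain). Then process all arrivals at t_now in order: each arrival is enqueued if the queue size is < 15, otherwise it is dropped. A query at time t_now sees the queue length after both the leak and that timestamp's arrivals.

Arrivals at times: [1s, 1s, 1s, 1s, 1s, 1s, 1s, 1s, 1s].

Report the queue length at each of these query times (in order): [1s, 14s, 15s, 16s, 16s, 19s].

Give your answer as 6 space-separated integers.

Queue lengths at query times:
  query t=1s: backlog = 9
  query t=14s: backlog = 0
  query t=15s: backlog = 0
  query t=16s: backlog = 0
  query t=16s: backlog = 0
  query t=19s: backlog = 0

Answer: 9 0 0 0 0 0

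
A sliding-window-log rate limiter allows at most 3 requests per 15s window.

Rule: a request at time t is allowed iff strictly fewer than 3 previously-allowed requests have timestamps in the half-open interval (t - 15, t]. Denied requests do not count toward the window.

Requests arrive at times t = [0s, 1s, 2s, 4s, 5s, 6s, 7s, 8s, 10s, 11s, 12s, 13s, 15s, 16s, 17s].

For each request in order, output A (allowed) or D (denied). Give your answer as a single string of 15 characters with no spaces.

Answer: AAADDDDDDDDDAAA

Derivation:
Tracking allowed requests in the window:
  req#1 t=0s: ALLOW
  req#2 t=1s: ALLOW
  req#3 t=2s: ALLOW
  req#4 t=4s: DENY
  req#5 t=5s: DENY
  req#6 t=6s: DENY
  req#7 t=7s: DENY
  req#8 t=8s: DENY
  req#9 t=10s: DENY
  req#10 t=11s: DENY
  req#11 t=12s: DENY
  req#12 t=13s: DENY
  req#13 t=15s: ALLOW
  req#14 t=16s: ALLOW
  req#15 t=17s: ALLOW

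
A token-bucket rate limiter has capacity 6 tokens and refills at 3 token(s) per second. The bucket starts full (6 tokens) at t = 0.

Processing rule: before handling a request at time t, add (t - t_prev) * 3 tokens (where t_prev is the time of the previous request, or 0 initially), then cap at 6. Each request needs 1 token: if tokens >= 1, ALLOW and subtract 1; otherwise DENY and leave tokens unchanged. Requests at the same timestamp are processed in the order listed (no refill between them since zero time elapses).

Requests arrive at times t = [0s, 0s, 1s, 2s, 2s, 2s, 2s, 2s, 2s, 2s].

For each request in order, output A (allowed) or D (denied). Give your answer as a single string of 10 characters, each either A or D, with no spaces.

Simulating step by step:
  req#1 t=0s: ALLOW
  req#2 t=0s: ALLOW
  req#3 t=1s: ALLOW
  req#4 t=2s: ALLOW
  req#5 t=2s: ALLOW
  req#6 t=2s: ALLOW
  req#7 t=2s: ALLOW
  req#8 t=2s: ALLOW
  req#9 t=2s: ALLOW
  req#10 t=2s: DENY

Answer: AAAAAAAAAD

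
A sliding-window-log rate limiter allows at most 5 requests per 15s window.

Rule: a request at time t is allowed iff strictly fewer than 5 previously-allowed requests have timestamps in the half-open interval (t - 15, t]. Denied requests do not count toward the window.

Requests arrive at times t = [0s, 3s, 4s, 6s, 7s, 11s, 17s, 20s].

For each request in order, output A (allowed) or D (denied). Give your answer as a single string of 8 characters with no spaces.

Answer: AAAAADAA

Derivation:
Tracking allowed requests in the window:
  req#1 t=0s: ALLOW
  req#2 t=3s: ALLOW
  req#3 t=4s: ALLOW
  req#4 t=6s: ALLOW
  req#5 t=7s: ALLOW
  req#6 t=11s: DENY
  req#7 t=17s: ALLOW
  req#8 t=20s: ALLOW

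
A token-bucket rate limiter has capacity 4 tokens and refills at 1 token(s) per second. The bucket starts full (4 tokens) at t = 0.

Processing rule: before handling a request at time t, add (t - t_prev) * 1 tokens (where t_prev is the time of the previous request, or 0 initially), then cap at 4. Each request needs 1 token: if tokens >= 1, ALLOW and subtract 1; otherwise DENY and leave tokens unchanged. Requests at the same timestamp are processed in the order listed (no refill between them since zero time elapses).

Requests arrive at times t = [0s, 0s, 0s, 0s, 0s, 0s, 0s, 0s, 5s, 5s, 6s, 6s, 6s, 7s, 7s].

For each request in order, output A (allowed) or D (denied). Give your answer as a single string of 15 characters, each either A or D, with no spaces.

Simulating step by step:
  req#1 t=0s: ALLOW
  req#2 t=0s: ALLOW
  req#3 t=0s: ALLOW
  req#4 t=0s: ALLOW
  req#5 t=0s: DENY
  req#6 t=0s: DENY
  req#7 t=0s: DENY
  req#8 t=0s: DENY
  req#9 t=5s: ALLOW
  req#10 t=5s: ALLOW
  req#11 t=6s: ALLOW
  req#12 t=6s: ALLOW
  req#13 t=6s: ALLOW
  req#14 t=7s: ALLOW
  req#15 t=7s: DENY

Answer: AAAADDDDAAAAAAD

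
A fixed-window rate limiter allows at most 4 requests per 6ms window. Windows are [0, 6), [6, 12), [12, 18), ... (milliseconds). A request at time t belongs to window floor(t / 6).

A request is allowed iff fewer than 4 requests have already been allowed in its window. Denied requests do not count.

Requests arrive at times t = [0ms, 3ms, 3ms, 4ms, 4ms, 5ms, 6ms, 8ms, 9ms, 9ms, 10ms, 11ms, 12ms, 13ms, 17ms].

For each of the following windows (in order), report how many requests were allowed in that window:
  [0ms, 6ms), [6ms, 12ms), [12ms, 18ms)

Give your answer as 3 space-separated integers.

Answer: 4 4 3

Derivation:
Processing requests:
  req#1 t=0ms (window 0): ALLOW
  req#2 t=3ms (window 0): ALLOW
  req#3 t=3ms (window 0): ALLOW
  req#4 t=4ms (window 0): ALLOW
  req#5 t=4ms (window 0): DENY
  req#6 t=5ms (window 0): DENY
  req#7 t=6ms (window 1): ALLOW
  req#8 t=8ms (window 1): ALLOW
  req#9 t=9ms (window 1): ALLOW
  req#10 t=9ms (window 1): ALLOW
  req#11 t=10ms (window 1): DENY
  req#12 t=11ms (window 1): DENY
  req#13 t=12ms (window 2): ALLOW
  req#14 t=13ms (window 2): ALLOW
  req#15 t=17ms (window 2): ALLOW

Allowed counts by window: 4 4 3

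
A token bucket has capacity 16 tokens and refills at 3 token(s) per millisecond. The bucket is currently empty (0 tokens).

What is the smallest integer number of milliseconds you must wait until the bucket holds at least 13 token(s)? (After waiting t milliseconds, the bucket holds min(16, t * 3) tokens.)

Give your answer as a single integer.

Need t * 3 >= 13, so t >= 13/3.
Smallest integer t = ceil(13/3) = 5.

Answer: 5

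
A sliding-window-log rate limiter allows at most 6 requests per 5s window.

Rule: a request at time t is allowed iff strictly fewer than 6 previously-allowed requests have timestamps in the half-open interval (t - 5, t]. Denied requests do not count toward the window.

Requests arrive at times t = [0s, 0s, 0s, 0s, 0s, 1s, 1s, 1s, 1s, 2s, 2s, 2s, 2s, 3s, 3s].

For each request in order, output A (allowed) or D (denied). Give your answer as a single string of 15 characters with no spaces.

Tracking allowed requests in the window:
  req#1 t=0s: ALLOW
  req#2 t=0s: ALLOW
  req#3 t=0s: ALLOW
  req#4 t=0s: ALLOW
  req#5 t=0s: ALLOW
  req#6 t=1s: ALLOW
  req#7 t=1s: DENY
  req#8 t=1s: DENY
  req#9 t=1s: DENY
  req#10 t=2s: DENY
  req#11 t=2s: DENY
  req#12 t=2s: DENY
  req#13 t=2s: DENY
  req#14 t=3s: DENY
  req#15 t=3s: DENY

Answer: AAAAAADDDDDDDDD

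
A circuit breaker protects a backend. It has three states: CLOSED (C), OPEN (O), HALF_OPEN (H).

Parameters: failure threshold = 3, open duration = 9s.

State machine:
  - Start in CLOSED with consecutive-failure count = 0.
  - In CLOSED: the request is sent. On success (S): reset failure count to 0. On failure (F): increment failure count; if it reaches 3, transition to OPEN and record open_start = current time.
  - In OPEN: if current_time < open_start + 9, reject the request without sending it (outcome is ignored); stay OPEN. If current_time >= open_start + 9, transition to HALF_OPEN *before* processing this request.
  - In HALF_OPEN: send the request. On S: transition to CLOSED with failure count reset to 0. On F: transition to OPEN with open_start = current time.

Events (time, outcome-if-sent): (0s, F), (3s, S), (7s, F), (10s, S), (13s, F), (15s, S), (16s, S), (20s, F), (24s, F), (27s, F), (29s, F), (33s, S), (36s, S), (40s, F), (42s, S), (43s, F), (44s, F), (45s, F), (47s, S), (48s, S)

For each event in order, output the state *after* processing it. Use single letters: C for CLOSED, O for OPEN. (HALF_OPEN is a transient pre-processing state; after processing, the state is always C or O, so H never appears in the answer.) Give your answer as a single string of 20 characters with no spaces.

State after each event:
  event#1 t=0s outcome=F: state=CLOSED
  event#2 t=3s outcome=S: state=CLOSED
  event#3 t=7s outcome=F: state=CLOSED
  event#4 t=10s outcome=S: state=CLOSED
  event#5 t=13s outcome=F: state=CLOSED
  event#6 t=15s outcome=S: state=CLOSED
  event#7 t=16s outcome=S: state=CLOSED
  event#8 t=20s outcome=F: state=CLOSED
  event#9 t=24s outcome=F: state=CLOSED
  event#10 t=27s outcome=F: state=OPEN
  event#11 t=29s outcome=F: state=OPEN
  event#12 t=33s outcome=S: state=OPEN
  event#13 t=36s outcome=S: state=CLOSED
  event#14 t=40s outcome=F: state=CLOSED
  event#15 t=42s outcome=S: state=CLOSED
  event#16 t=43s outcome=F: state=CLOSED
  event#17 t=44s outcome=F: state=CLOSED
  event#18 t=45s outcome=F: state=OPEN
  event#19 t=47s outcome=S: state=OPEN
  event#20 t=48s outcome=S: state=OPEN

Answer: CCCCCCCCCOOOCCCCCOOO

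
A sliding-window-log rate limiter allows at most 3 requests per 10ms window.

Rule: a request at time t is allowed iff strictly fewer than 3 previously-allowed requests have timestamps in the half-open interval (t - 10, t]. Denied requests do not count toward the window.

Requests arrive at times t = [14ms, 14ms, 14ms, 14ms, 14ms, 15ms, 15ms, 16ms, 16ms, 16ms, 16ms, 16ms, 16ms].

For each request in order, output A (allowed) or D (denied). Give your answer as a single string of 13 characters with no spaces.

Tracking allowed requests in the window:
  req#1 t=14ms: ALLOW
  req#2 t=14ms: ALLOW
  req#3 t=14ms: ALLOW
  req#4 t=14ms: DENY
  req#5 t=14ms: DENY
  req#6 t=15ms: DENY
  req#7 t=15ms: DENY
  req#8 t=16ms: DENY
  req#9 t=16ms: DENY
  req#10 t=16ms: DENY
  req#11 t=16ms: DENY
  req#12 t=16ms: DENY
  req#13 t=16ms: DENY

Answer: AAADDDDDDDDDD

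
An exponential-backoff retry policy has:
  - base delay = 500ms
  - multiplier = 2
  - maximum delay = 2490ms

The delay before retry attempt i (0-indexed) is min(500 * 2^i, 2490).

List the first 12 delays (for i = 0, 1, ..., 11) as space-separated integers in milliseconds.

Answer: 500 1000 2000 2490 2490 2490 2490 2490 2490 2490 2490 2490

Derivation:
Computing each delay:
  i=0: min(500*2^0, 2490) = 500
  i=1: min(500*2^1, 2490) = 1000
  i=2: min(500*2^2, 2490) = 2000
  i=3: min(500*2^3, 2490) = 2490
  i=4: min(500*2^4, 2490) = 2490
  i=5: min(500*2^5, 2490) = 2490
  i=6: min(500*2^6, 2490) = 2490
  i=7: min(500*2^7, 2490) = 2490
  i=8: min(500*2^8, 2490) = 2490
  i=9: min(500*2^9, 2490) = 2490
  i=10: min(500*2^10, 2490) = 2490
  i=11: min(500*2^11, 2490) = 2490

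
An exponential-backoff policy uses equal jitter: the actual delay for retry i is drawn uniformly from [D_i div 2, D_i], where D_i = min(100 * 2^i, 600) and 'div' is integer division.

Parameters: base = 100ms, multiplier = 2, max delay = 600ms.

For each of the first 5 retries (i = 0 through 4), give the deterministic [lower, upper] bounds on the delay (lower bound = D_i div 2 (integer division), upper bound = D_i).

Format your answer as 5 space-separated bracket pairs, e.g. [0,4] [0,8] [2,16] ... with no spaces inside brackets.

Answer: [50,100] [100,200] [200,400] [300,600] [300,600]

Derivation:
Computing bounds per retry:
  i=0: D_i=min(100*2^0,600)=100, bounds=[50,100]
  i=1: D_i=min(100*2^1,600)=200, bounds=[100,200]
  i=2: D_i=min(100*2^2,600)=400, bounds=[200,400]
  i=3: D_i=min(100*2^3,600)=600, bounds=[300,600]
  i=4: D_i=min(100*2^4,600)=600, bounds=[300,600]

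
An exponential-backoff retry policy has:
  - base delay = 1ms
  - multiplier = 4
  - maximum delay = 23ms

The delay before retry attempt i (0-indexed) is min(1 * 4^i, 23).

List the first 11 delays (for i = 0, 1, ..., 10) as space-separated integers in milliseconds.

Answer: 1 4 16 23 23 23 23 23 23 23 23

Derivation:
Computing each delay:
  i=0: min(1*4^0, 23) = 1
  i=1: min(1*4^1, 23) = 4
  i=2: min(1*4^2, 23) = 16
  i=3: min(1*4^3, 23) = 23
  i=4: min(1*4^4, 23) = 23
  i=5: min(1*4^5, 23) = 23
  i=6: min(1*4^6, 23) = 23
  i=7: min(1*4^7, 23) = 23
  i=8: min(1*4^8, 23) = 23
  i=9: min(1*4^9, 23) = 23
  i=10: min(1*4^10, 23) = 23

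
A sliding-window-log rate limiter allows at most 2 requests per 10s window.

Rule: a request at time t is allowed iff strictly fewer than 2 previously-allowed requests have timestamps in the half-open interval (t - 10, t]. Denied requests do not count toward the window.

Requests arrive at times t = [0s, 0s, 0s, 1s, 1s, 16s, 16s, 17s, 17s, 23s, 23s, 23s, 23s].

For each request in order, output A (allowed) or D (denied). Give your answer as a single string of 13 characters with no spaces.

Tracking allowed requests in the window:
  req#1 t=0s: ALLOW
  req#2 t=0s: ALLOW
  req#3 t=0s: DENY
  req#4 t=1s: DENY
  req#5 t=1s: DENY
  req#6 t=16s: ALLOW
  req#7 t=16s: ALLOW
  req#8 t=17s: DENY
  req#9 t=17s: DENY
  req#10 t=23s: DENY
  req#11 t=23s: DENY
  req#12 t=23s: DENY
  req#13 t=23s: DENY

Answer: AADDDAADDDDDD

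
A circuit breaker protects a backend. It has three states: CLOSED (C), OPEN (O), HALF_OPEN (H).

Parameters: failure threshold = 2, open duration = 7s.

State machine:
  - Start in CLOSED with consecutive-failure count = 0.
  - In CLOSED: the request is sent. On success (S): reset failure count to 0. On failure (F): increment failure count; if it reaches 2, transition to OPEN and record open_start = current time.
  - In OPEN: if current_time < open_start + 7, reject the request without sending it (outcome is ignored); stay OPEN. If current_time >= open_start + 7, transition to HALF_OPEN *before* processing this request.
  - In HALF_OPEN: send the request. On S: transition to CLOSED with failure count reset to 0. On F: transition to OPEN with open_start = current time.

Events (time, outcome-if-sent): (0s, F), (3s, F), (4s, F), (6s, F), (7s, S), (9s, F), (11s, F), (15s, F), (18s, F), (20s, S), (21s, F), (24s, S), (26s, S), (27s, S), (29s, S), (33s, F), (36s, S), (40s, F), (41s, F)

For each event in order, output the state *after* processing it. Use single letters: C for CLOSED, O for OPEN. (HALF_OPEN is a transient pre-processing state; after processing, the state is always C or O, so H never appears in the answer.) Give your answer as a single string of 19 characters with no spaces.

State after each event:
  event#1 t=0s outcome=F: state=CLOSED
  event#2 t=3s outcome=F: state=OPEN
  event#3 t=4s outcome=F: state=OPEN
  event#4 t=6s outcome=F: state=OPEN
  event#5 t=7s outcome=S: state=OPEN
  event#6 t=9s outcome=F: state=OPEN
  event#7 t=11s outcome=F: state=OPEN
  event#8 t=15s outcome=F: state=OPEN
  event#9 t=18s outcome=F: state=OPEN
  event#10 t=20s outcome=S: state=OPEN
  event#11 t=21s outcome=F: state=OPEN
  event#12 t=24s outcome=S: state=OPEN
  event#13 t=26s outcome=S: state=CLOSED
  event#14 t=27s outcome=S: state=CLOSED
  event#15 t=29s outcome=S: state=CLOSED
  event#16 t=33s outcome=F: state=CLOSED
  event#17 t=36s outcome=S: state=CLOSED
  event#18 t=40s outcome=F: state=CLOSED
  event#19 t=41s outcome=F: state=OPEN

Answer: COOOOOOOOOOOCCCCCCO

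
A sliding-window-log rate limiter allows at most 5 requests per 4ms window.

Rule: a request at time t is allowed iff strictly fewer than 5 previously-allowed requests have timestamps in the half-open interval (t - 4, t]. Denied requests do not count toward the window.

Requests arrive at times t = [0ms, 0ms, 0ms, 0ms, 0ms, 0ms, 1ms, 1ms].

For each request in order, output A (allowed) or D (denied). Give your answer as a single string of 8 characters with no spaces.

Answer: AAAAADDD

Derivation:
Tracking allowed requests in the window:
  req#1 t=0ms: ALLOW
  req#2 t=0ms: ALLOW
  req#3 t=0ms: ALLOW
  req#4 t=0ms: ALLOW
  req#5 t=0ms: ALLOW
  req#6 t=0ms: DENY
  req#7 t=1ms: DENY
  req#8 t=1ms: DENY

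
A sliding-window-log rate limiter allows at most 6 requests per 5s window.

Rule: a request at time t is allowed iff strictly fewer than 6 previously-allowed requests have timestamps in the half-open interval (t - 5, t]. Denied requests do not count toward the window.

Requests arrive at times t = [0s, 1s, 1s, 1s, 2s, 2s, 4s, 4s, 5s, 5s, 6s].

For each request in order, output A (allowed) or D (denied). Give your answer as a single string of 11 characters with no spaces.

Answer: AAAAAADDADA

Derivation:
Tracking allowed requests in the window:
  req#1 t=0s: ALLOW
  req#2 t=1s: ALLOW
  req#3 t=1s: ALLOW
  req#4 t=1s: ALLOW
  req#5 t=2s: ALLOW
  req#6 t=2s: ALLOW
  req#7 t=4s: DENY
  req#8 t=4s: DENY
  req#9 t=5s: ALLOW
  req#10 t=5s: DENY
  req#11 t=6s: ALLOW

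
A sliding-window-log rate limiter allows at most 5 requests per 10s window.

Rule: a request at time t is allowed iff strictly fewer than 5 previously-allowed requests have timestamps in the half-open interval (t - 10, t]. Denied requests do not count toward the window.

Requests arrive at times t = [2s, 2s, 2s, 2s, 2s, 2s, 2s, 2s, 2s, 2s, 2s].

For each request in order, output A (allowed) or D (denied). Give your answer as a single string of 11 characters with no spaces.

Answer: AAAAADDDDDD

Derivation:
Tracking allowed requests in the window:
  req#1 t=2s: ALLOW
  req#2 t=2s: ALLOW
  req#3 t=2s: ALLOW
  req#4 t=2s: ALLOW
  req#5 t=2s: ALLOW
  req#6 t=2s: DENY
  req#7 t=2s: DENY
  req#8 t=2s: DENY
  req#9 t=2s: DENY
  req#10 t=2s: DENY
  req#11 t=2s: DENY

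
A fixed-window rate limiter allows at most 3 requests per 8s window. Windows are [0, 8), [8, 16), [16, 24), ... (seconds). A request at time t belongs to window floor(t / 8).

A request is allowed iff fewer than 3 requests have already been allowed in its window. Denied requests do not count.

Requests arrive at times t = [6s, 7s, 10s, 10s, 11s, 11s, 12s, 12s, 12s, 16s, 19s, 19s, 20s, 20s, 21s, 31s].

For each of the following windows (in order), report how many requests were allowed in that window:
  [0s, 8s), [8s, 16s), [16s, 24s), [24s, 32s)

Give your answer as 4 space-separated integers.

Answer: 2 3 3 1

Derivation:
Processing requests:
  req#1 t=6s (window 0): ALLOW
  req#2 t=7s (window 0): ALLOW
  req#3 t=10s (window 1): ALLOW
  req#4 t=10s (window 1): ALLOW
  req#5 t=11s (window 1): ALLOW
  req#6 t=11s (window 1): DENY
  req#7 t=12s (window 1): DENY
  req#8 t=12s (window 1): DENY
  req#9 t=12s (window 1): DENY
  req#10 t=16s (window 2): ALLOW
  req#11 t=19s (window 2): ALLOW
  req#12 t=19s (window 2): ALLOW
  req#13 t=20s (window 2): DENY
  req#14 t=20s (window 2): DENY
  req#15 t=21s (window 2): DENY
  req#16 t=31s (window 3): ALLOW

Allowed counts by window: 2 3 3 1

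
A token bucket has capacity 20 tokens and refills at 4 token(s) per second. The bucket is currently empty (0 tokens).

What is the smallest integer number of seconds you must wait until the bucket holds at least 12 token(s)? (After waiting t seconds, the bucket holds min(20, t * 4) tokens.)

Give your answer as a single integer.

Answer: 3

Derivation:
Need t * 4 >= 12, so t >= 12/4.
Smallest integer t = ceil(12/4) = 3.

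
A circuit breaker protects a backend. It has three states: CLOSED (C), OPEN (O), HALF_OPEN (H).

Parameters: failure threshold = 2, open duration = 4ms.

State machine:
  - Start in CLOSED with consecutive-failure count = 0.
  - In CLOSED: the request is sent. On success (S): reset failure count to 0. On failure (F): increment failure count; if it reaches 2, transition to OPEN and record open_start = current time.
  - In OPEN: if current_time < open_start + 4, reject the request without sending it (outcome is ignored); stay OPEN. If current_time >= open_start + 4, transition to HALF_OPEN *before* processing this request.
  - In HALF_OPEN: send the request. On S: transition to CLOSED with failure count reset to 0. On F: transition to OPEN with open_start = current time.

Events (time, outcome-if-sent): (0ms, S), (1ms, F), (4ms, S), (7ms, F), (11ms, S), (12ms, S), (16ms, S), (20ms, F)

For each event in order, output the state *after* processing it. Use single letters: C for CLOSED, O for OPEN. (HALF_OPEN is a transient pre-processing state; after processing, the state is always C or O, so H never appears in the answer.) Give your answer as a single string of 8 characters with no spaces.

Answer: CCCCCCCC

Derivation:
State after each event:
  event#1 t=0ms outcome=S: state=CLOSED
  event#2 t=1ms outcome=F: state=CLOSED
  event#3 t=4ms outcome=S: state=CLOSED
  event#4 t=7ms outcome=F: state=CLOSED
  event#5 t=11ms outcome=S: state=CLOSED
  event#6 t=12ms outcome=S: state=CLOSED
  event#7 t=16ms outcome=S: state=CLOSED
  event#8 t=20ms outcome=F: state=CLOSED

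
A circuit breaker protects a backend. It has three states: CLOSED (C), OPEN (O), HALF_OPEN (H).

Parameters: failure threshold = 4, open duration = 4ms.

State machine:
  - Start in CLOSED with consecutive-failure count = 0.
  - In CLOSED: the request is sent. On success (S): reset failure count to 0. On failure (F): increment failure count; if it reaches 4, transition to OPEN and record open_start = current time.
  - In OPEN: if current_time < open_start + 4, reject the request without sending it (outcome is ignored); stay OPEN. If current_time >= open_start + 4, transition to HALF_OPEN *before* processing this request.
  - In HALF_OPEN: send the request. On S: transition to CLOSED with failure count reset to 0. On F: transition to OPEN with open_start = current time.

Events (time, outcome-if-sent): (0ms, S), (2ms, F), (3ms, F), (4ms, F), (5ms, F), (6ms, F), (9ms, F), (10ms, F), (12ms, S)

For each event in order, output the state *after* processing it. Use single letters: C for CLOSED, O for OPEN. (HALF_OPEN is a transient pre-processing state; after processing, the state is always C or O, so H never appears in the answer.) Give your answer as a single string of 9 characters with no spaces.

Answer: CCCCOOOOO

Derivation:
State after each event:
  event#1 t=0ms outcome=S: state=CLOSED
  event#2 t=2ms outcome=F: state=CLOSED
  event#3 t=3ms outcome=F: state=CLOSED
  event#4 t=4ms outcome=F: state=CLOSED
  event#5 t=5ms outcome=F: state=OPEN
  event#6 t=6ms outcome=F: state=OPEN
  event#7 t=9ms outcome=F: state=OPEN
  event#8 t=10ms outcome=F: state=OPEN
  event#9 t=12ms outcome=S: state=OPEN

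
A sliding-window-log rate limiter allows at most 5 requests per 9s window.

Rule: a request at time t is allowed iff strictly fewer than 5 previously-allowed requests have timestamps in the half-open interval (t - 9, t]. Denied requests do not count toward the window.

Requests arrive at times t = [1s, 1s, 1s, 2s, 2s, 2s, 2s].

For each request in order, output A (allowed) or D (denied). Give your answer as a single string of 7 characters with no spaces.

Answer: AAAAADD

Derivation:
Tracking allowed requests in the window:
  req#1 t=1s: ALLOW
  req#2 t=1s: ALLOW
  req#3 t=1s: ALLOW
  req#4 t=2s: ALLOW
  req#5 t=2s: ALLOW
  req#6 t=2s: DENY
  req#7 t=2s: DENY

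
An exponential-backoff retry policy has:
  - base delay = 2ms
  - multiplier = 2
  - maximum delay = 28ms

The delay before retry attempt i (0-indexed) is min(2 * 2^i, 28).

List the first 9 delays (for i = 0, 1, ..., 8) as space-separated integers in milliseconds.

Answer: 2 4 8 16 28 28 28 28 28

Derivation:
Computing each delay:
  i=0: min(2*2^0, 28) = 2
  i=1: min(2*2^1, 28) = 4
  i=2: min(2*2^2, 28) = 8
  i=3: min(2*2^3, 28) = 16
  i=4: min(2*2^4, 28) = 28
  i=5: min(2*2^5, 28) = 28
  i=6: min(2*2^6, 28) = 28
  i=7: min(2*2^7, 28) = 28
  i=8: min(2*2^8, 28) = 28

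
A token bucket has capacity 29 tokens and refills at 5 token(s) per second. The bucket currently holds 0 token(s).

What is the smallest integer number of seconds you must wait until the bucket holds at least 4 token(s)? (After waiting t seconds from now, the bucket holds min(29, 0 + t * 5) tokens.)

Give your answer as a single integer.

Answer: 1

Derivation:
Need 0 + t * 5 >= 4, so t >= 4/5.
Smallest integer t = ceil(4/5) = 1.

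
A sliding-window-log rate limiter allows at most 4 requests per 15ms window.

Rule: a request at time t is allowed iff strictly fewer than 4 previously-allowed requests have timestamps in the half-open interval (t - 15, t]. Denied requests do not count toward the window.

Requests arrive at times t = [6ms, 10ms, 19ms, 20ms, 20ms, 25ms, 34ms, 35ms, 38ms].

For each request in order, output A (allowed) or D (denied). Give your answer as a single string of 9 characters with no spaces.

Answer: AAAADAAAA

Derivation:
Tracking allowed requests in the window:
  req#1 t=6ms: ALLOW
  req#2 t=10ms: ALLOW
  req#3 t=19ms: ALLOW
  req#4 t=20ms: ALLOW
  req#5 t=20ms: DENY
  req#6 t=25ms: ALLOW
  req#7 t=34ms: ALLOW
  req#8 t=35ms: ALLOW
  req#9 t=38ms: ALLOW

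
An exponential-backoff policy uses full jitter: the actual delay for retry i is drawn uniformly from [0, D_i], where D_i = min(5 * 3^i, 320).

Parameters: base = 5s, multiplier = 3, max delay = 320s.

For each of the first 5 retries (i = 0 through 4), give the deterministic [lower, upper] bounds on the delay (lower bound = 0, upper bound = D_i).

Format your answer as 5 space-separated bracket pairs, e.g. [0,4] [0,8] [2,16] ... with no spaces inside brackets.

Computing bounds per retry:
  i=0: D_i=min(5*3^0,320)=5, bounds=[0,5]
  i=1: D_i=min(5*3^1,320)=15, bounds=[0,15]
  i=2: D_i=min(5*3^2,320)=45, bounds=[0,45]
  i=3: D_i=min(5*3^3,320)=135, bounds=[0,135]
  i=4: D_i=min(5*3^4,320)=320, bounds=[0,320]

Answer: [0,5] [0,15] [0,45] [0,135] [0,320]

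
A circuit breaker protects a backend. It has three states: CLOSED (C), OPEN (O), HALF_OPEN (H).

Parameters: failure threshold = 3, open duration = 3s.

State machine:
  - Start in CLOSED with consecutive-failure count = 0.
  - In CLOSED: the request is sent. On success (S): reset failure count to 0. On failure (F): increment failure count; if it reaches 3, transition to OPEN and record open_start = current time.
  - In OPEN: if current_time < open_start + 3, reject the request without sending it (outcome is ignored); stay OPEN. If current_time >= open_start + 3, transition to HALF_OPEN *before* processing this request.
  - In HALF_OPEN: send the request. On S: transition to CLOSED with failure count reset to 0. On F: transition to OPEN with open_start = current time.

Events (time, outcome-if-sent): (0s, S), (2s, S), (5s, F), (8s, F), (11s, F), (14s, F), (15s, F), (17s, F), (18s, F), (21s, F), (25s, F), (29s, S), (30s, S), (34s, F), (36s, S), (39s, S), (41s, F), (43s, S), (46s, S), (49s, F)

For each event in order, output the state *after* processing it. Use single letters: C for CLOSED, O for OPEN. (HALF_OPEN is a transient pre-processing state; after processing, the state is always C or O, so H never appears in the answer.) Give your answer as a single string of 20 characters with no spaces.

State after each event:
  event#1 t=0s outcome=S: state=CLOSED
  event#2 t=2s outcome=S: state=CLOSED
  event#3 t=5s outcome=F: state=CLOSED
  event#4 t=8s outcome=F: state=CLOSED
  event#5 t=11s outcome=F: state=OPEN
  event#6 t=14s outcome=F: state=OPEN
  event#7 t=15s outcome=F: state=OPEN
  event#8 t=17s outcome=F: state=OPEN
  event#9 t=18s outcome=F: state=OPEN
  event#10 t=21s outcome=F: state=OPEN
  event#11 t=25s outcome=F: state=OPEN
  event#12 t=29s outcome=S: state=CLOSED
  event#13 t=30s outcome=S: state=CLOSED
  event#14 t=34s outcome=F: state=CLOSED
  event#15 t=36s outcome=S: state=CLOSED
  event#16 t=39s outcome=S: state=CLOSED
  event#17 t=41s outcome=F: state=CLOSED
  event#18 t=43s outcome=S: state=CLOSED
  event#19 t=46s outcome=S: state=CLOSED
  event#20 t=49s outcome=F: state=CLOSED

Answer: CCCCOOOOOOOCCCCCCCCC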